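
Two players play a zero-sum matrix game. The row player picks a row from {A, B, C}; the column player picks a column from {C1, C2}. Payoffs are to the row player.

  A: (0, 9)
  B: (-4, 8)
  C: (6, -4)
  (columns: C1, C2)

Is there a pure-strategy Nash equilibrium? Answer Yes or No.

No

Row minima: A → 0, B → -4, C → -4; maximin = 0.
Column maxima: C1 → 6, C2 → 9; minimax = 6.
0 ≠ 6, so no pure-strategy equilibrium exists.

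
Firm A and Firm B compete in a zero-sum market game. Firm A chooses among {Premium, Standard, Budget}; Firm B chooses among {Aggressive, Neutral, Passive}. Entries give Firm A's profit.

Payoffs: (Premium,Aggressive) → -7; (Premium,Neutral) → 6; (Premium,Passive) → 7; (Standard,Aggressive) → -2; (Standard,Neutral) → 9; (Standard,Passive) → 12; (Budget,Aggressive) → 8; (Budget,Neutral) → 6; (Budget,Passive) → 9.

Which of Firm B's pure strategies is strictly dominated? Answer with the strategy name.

Aggressive holds Firm A's payoff strictly below Passive in every row: -7 < 7, -2 < 12, 8 < 9.
So Passive is strictly dominated for Firm B.

Passive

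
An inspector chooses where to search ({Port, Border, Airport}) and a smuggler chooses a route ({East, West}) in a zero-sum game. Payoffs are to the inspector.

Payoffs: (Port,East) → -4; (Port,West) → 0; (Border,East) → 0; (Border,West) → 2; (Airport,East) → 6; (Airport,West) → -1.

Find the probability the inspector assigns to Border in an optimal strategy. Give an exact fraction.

7/9

Row minima: Port → -4, Border → 0, Airport → -1; maximin = 0.
Column maxima: East → 6, West → 2; minimax = 2.
0 ≠ 2, so there is no saddle point; optimal play is mixed.
Port is strictly dominated by Border, so the inspector never plays it.
On the remaining 2×2 (Border, Airport vs East, West):
Let the inspector play Border with probability p. Expected payoff against East: 0p + 6(1−p) = −6p + 6; against West: 2p + (-1)(1−p) = 3p − 1.
Setting these equal: −6p + 6 = 3p − 1 ⇒ −9p = -7 ⇒ p = 7/9, and the value is (-6)·(7/9) + 6 = 4/3.
For the smuggler: with q = P(East), equating Border's and Airport's payoffs gives −2q + 2 = 7q − 1 ⇒ q = 1/3.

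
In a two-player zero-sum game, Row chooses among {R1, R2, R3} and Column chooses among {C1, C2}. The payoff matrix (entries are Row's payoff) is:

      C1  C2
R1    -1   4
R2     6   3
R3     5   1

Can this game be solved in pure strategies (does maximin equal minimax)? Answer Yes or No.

Row minima: R1 → -1, R2 → 3, R3 → 1; maximin = 3.
Column maxima: C1 → 6, C2 → 4; minimax = 4.
3 ≠ 4, so no pure-strategy equilibrium exists.

No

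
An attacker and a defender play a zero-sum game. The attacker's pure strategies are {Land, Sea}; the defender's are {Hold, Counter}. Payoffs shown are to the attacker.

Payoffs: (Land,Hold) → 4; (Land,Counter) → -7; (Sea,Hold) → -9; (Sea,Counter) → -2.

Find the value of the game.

-71/18

Row minima: Land → -7, Sea → -9; maximin = -7.
Column maxima: Hold → 4, Counter → -2; minimax = -2.
-7 ≠ -2, so there is no saddle point; optimal play is mixed.
Let the attacker play Land with probability p. Expected payoff against Hold: 4p + (-9)(1−p) = 13p − 9; against Counter: (-7)p + (-2)(1−p) = −5p − 2.
Setting these equal: 13p − 9 = −5p − 2 ⇒ 18p = 7 ⇒ p = 7/18, and the value is (13)·(7/18) − 9 = -71/18.
For the defender: with q = P(Hold), equating Land's and Sea's payoffs gives 11q − 7 = −7q − 2 ⇒ q = 5/18.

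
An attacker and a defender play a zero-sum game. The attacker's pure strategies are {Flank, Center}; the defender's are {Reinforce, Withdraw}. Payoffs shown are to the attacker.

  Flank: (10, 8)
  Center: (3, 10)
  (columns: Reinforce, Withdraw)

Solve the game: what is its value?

Row minima: Flank → 8, Center → 3; maximin = 8.
Column maxima: Reinforce → 10, Withdraw → 10; minimax = 10.
8 ≠ 10, so there is no saddle point; optimal play is mixed.
Let the attacker play Flank with probability p. Expected payoff against Reinforce: 10p + 3(1−p) = 7p + 3; against Withdraw: 8p + 10(1−p) = −2p + 10.
Setting these equal: 7p + 3 = −2p + 10 ⇒ 9p = 7 ⇒ p = 7/9, and the value is (7)·(7/9) + 3 = 76/9.
For the defender: with q = P(Reinforce), equating Flank's and Center's payoffs gives 2q + 8 = −7q + 10 ⇒ q = 2/9.

76/9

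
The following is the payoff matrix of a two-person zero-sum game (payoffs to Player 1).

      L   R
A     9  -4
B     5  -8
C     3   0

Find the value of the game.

0

Row minima: A → -4, B → -8, C → 0; maximin = 0.
Column maxima: L → 9, R → 0; minimax = 0.
Since maximin = minimax = 0, there is a saddle point and the value is 0.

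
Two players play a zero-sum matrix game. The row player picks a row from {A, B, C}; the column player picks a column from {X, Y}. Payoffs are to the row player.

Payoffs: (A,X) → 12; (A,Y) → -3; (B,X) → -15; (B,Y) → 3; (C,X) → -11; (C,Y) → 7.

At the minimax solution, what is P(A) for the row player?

6/11

Row minima: A → -3, B → -15, C → -11; maximin = -3.
Column maxima: X → 12, Y → 7; minimax = 7.
-3 ≠ 7, so there is no saddle point; optimal play is mixed.
B is strictly dominated by C, so the row player never plays it.
On the remaining 2×2 (A, C vs X, Y):
Let the row player play A with probability p. Expected payoff against X: 12p + (-11)(1−p) = 23p − 11; against Y: (-3)p + 7(1−p) = −10p + 7.
Setting these equal: 23p − 11 = −10p + 7 ⇒ 33p = 18 ⇒ p = 6/11, and the value is (23)·(6/11) − 11 = 17/11.
For the column player: with q = P(X), equating A's and C's payoffs gives 15q − 3 = −18q + 7 ⇒ q = 10/33.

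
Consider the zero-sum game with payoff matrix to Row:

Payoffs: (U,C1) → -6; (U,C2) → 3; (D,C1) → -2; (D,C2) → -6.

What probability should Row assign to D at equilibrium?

9/13

Row minima: U → -6, D → -6; maximin = -6.
Column maxima: C1 → -2, C2 → 3; minimax = -2.
-6 ≠ -2, so there is no saddle point; optimal play is mixed.
Let Row play U with probability p. Expected payoff against C1: (-6)p + (-2)(1−p) = −4p − 2; against C2: 3p + (-6)(1−p) = 9p − 6.
Setting these equal: −4p − 2 = 9p − 6 ⇒ −13p = -4 ⇒ p = 4/13, and the value is (-4)·(4/13) − 2 = -42/13.
For Column: with q = P(C1), equating U's and D's payoffs gives −9q + 3 = 4q − 6 ⇒ q = 9/13.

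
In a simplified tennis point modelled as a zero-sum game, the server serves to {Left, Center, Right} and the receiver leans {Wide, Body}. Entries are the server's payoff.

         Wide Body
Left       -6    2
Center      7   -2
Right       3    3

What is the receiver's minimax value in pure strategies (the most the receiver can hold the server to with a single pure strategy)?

Column maxima: Wide → 7, Body → 3.
The smallest of these is 3.

3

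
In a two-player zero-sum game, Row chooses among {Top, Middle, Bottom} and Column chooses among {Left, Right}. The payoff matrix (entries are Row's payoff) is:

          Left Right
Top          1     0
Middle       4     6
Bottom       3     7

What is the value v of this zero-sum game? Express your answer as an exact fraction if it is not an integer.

4

Row minima: Top → 0, Middle → 4, Bottom → 3; maximin = 4.
Column maxima: Left → 4, Right → 7; minimax = 4.
Since maximin = minimax = 4, there is a saddle point and the value is 4.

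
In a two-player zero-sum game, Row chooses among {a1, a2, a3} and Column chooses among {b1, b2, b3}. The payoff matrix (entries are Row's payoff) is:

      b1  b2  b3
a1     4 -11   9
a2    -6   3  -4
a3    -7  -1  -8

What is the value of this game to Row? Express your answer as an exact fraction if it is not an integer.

-9/4

Row minima: a1 → -11, a2 → -6, a3 → -8; maximin = -6.
Column maxima: b1 → 4, b2 → 3, b3 → 9; minimax = 3.
-6 ≠ 3, so there is no saddle point; optimal play is mixed.
a3 is strictly dominated by a2, so Row never plays it.
With a3 eliminated, b3 is strictly dominated by b1 (it gives Row strictly more in every remaining row), so Column never plays it.
On the remaining 2×2 (a1, a2 vs b1, b2):
Let Row play a1 with probability p. Expected payoff against b1: 4p + (-6)(1−p) = 10p − 6; against b2: (-11)p + 3(1−p) = −14p + 3.
Setting these equal: 10p − 6 = −14p + 3 ⇒ 24p = 9 ⇒ p = 3/8, and the value is (10)·(3/8) − 6 = -9/4.
For Column: with q = P(b1), equating a1's and a2's payoffs gives 15q − 11 = −9q + 3 ⇒ q = 7/12.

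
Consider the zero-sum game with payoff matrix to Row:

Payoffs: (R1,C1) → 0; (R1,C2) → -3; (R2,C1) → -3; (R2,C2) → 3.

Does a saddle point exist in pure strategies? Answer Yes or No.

No

Row minima: R1 → -3, R2 → -3; maximin = -3.
Column maxima: C1 → 0, C2 → 3; minimax = 0.
-3 ≠ 0, so no pure-strategy equilibrium exists.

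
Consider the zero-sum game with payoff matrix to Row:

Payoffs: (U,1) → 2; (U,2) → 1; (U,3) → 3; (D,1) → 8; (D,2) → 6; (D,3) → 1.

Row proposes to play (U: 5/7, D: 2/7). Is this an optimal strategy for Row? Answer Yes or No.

Against 1 this mix gives (5/7)·2 + (2/7)·8 = 26/7.
Against 2 this mix gives (5/7)·1 + (2/7)·6 = 17/7.
Against 3 this mix gives (5/7)·3 + (2/7)·1 = 17/7.
All of Column's active replies (2, 3) yield 17/7, and no column does worse for Row. The mix makes Column indifferent and guarantees 17/7, so it is optimal.

Yes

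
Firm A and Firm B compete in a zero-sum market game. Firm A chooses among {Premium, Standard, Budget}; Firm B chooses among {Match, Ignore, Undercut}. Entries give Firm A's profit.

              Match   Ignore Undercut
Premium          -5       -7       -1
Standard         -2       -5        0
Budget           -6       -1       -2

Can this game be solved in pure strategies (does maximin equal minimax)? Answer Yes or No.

Row minima: Premium → -7, Standard → -5, Budget → -6; maximin = -5.
Column maxima: Match → -2, Ignore → -1, Undercut → 0; minimax = -2.
-5 ≠ -2, so no pure-strategy equilibrium exists.

No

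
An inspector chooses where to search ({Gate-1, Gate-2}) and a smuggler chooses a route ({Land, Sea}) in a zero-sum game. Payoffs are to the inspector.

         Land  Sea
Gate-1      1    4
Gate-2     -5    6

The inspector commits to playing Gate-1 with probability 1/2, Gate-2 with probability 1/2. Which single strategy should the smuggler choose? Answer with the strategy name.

Land

If the smuggler plays Land, the inspector's expected payoff is (1/2)·1 + (1/2)·(-5) = -2.
If the smuggler plays Sea, the inspector's expected payoff is (1/2)·4 + (1/2)·6 = 5.
The smuggler minimizes the inspector's payoff; the smallest is -2, so the best response is Land.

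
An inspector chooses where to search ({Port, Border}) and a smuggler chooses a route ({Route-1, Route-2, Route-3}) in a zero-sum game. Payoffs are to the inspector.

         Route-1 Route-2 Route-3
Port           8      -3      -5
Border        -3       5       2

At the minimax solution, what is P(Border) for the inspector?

13/18

Row minima: Port → -5, Border → -3; maximin = -3.
Column maxima: Route-1 → 8, Route-2 → 5, Route-3 → 2; minimax = 2.
-3 ≠ 2, so there is no saddle point; optimal play is mixed.
Route-2 is strictly dominated by Route-3 (it gives the inspector strictly more in every row), so the smuggler never plays it.
On the remaining 2×2 (Port, Border vs Route-1, Route-3):
Let the inspector play Port with probability p. Expected payoff against Route-1: 8p + (-3)(1−p) = 11p − 3; against Route-3: (-5)p + 2(1−p) = −7p + 2.
Setting these equal: 11p − 3 = −7p + 2 ⇒ 18p = 5 ⇒ p = 5/18, and the value is (11)·(5/18) − 3 = 1/18.
For the smuggler: with q = P(Route-1), equating Port's and Border's payoffs gives 13q − 5 = −5q + 2 ⇒ q = 7/18.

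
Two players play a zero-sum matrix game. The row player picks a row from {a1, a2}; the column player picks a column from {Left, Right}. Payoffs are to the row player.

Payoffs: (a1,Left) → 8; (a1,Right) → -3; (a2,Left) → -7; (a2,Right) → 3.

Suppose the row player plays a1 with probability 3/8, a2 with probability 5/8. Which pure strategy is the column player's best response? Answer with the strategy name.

Left

If the column player plays Left, the row player's expected payoff is (3/8)·8 + (5/8)·(-7) = -11/8.
If the column player plays Right, the row player's expected payoff is (3/8)·(-3) + (5/8)·3 = 3/4.
The column player minimizes the row player's payoff; the smallest is -11/8, so the best response is Left.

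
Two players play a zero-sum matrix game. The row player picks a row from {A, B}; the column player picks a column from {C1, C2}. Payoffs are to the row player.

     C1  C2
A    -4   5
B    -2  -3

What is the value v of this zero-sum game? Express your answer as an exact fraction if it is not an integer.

-11/5

Row minima: A → -4, B → -3; maximin = -3.
Column maxima: C1 → -2, C2 → 5; minimax = -2.
-3 ≠ -2, so there is no saddle point; optimal play is mixed.
Let the row player play A with probability p. Expected payoff against C1: (-4)p + (-2)(1−p) = −2p − 2; against C2: 5p + (-3)(1−p) = 8p − 3.
Setting these equal: −2p − 2 = 8p − 3 ⇒ −10p = -1 ⇒ p = 1/10, and the value is (-2)·(1/10) − 2 = -11/5.
For the column player: with q = P(C1), equating A's and B's payoffs gives −9q + 5 = q − 3 ⇒ q = 4/5.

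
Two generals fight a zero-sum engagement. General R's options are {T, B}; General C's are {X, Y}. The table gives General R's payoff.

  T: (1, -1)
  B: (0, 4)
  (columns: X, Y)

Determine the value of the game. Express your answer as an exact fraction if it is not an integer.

2/3

Row minima: T → -1, B → 0; maximin = 0.
Column maxima: X → 1, Y → 4; minimax = 1.
0 ≠ 1, so there is no saddle point; optimal play is mixed.
Let General R play T with probability p. Expected payoff against X: 1p + 0(1−p) = p; against Y: (-1)p + 4(1−p) = −5p + 4.
Setting these equal: p = −5p + 4 ⇒ 6p = 4 ⇒ p = 2/3, and the value is (1)·(2/3) = 2/3.
For General C: with q = P(X), equating T's and B's payoffs gives 2q − 1 = −4q + 4 ⇒ q = 5/6.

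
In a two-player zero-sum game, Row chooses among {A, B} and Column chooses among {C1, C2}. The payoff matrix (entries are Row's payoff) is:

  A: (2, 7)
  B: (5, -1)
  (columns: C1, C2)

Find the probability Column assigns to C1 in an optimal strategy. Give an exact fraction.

8/11

Row minima: A → 2, B → -1; maximin = 2.
Column maxima: C1 → 5, C2 → 7; minimax = 5.
2 ≠ 5, so there is no saddle point; optimal play is mixed.
Let Row play A with probability p. Expected payoff against C1: 2p + 5(1−p) = −3p + 5; against C2: 7p + (-1)(1−p) = 8p − 1.
Setting these equal: −3p + 5 = 8p − 1 ⇒ −11p = -6 ⇒ p = 6/11, and the value is (-3)·(6/11) + 5 = 37/11.
For Column: with q = P(C1), equating A's and B's payoffs gives −5q + 7 = 6q − 1 ⇒ q = 8/11.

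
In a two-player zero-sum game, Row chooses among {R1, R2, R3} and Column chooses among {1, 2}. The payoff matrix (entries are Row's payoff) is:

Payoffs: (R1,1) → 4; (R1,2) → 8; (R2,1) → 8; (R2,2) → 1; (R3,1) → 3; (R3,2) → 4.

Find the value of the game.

60/11

Row minima: R1 → 4, R2 → 1, R3 → 3; maximin = 4.
Column maxima: 1 → 8, 2 → 8; minimax = 8.
4 ≠ 8, so there is no saddle point; optimal play is mixed.
R3 is strictly dominated by R1, so Row never plays it.
On the remaining 2×2 (R1, R2 vs 1, 2):
Let Row play R1 with probability p. Expected payoff against 1: 4p + 8(1−p) = −4p + 8; against 2: 8p + 1(1−p) = 7p + 1.
Setting these equal: −4p + 8 = 7p + 1 ⇒ −11p = -7 ⇒ p = 7/11, and the value is (-4)·(7/11) + 8 = 60/11.
For Column: with q = P(1), equating R1's and R2's payoffs gives −4q + 8 = 7q + 1 ⇒ q = 7/11.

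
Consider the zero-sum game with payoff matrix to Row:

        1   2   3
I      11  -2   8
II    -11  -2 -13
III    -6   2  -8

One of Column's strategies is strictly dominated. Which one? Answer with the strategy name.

1

3 holds Row's payoff strictly below 1 in every row: 8 < 11, -13 < -11, -8 < -6.
So 1 is strictly dominated for Column.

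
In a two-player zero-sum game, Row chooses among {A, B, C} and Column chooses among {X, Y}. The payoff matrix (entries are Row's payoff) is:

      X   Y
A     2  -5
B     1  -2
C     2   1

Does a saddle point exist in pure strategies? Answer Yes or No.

Yes

Row minima: A → -5, B → -2, C → 1; maximin = 1.
Column maxima: X → 2, Y → 1; minimax = 1.
maximin = minimax = 1, so a saddle point exists.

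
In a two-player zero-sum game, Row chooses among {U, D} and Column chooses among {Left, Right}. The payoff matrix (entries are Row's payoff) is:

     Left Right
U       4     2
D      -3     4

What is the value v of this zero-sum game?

22/9

Row minima: U → 2, D → -3; maximin = 2.
Column maxima: Left → 4, Right → 4; minimax = 4.
2 ≠ 4, so there is no saddle point; optimal play is mixed.
Let Row play U with probability p. Expected payoff against Left: 4p + (-3)(1−p) = 7p − 3; against Right: 2p + 4(1−p) = −2p + 4.
Setting these equal: 7p − 3 = −2p + 4 ⇒ 9p = 7 ⇒ p = 7/9, and the value is (7)·(7/9) − 3 = 22/9.
For Column: with q = P(Left), equating U's and D's payoffs gives 2q + 2 = −7q + 4 ⇒ q = 2/9.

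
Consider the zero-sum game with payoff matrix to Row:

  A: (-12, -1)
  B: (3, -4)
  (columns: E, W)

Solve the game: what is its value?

-17/6

Row minima: A → -12, B → -4; maximin = -4.
Column maxima: E → 3, W → -1; minimax = -1.
-4 ≠ -1, so there is no saddle point; optimal play is mixed.
Let Row play A with probability p. Expected payoff against E: (-12)p + 3(1−p) = −15p + 3; against W: (-1)p + (-4)(1−p) = 3p − 4.
Setting these equal: −15p + 3 = 3p − 4 ⇒ −18p = -7 ⇒ p = 7/18, and the value is (-15)·(7/18) + 3 = -17/6.
For Column: with q = P(E), equating A's and B's payoffs gives −11q − 1 = 7q − 4 ⇒ q = 1/6.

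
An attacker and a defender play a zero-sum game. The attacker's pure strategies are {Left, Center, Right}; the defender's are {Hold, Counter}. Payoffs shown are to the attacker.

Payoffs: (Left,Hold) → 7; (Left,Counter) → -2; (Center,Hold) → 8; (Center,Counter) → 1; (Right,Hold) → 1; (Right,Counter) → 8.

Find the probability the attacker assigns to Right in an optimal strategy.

Row minima: Left → -2, Center → 1, Right → 1; maximin = 1.
Column maxima: Hold → 8, Counter → 8; minimax = 8.
1 ≠ 8, so there is no saddle point; optimal play is mixed.
Left is strictly dominated by Center, so the attacker never plays it.
On the remaining 2×2 (Center, Right vs Hold, Counter):
Let the attacker play Center with probability p. Expected payoff against Hold: 8p + 1(1−p) = 7p + 1; against Counter: 1p + 8(1−p) = −7p + 8.
Setting these equal: 7p + 1 = −7p + 8 ⇒ 14p = 7 ⇒ p = 1/2, and the value is (7)·(1/2) + 1 = 9/2.
For the defender: with q = P(Hold), equating Center's and Right's payoffs gives 7q + 1 = −7q + 8 ⇒ q = 1/2.

1/2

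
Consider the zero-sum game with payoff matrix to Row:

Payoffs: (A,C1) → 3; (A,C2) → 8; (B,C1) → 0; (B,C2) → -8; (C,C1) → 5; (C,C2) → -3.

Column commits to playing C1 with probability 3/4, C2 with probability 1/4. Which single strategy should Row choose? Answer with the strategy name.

A

Expected payoff of A: (3/4)·3 + (1/4)·8 = 17/4.
Expected payoff of B: (3/4)·0 + (1/4)·(-8) = -2.
Expected payoff of C: (3/4)·5 + (1/4)·(-3) = 3.
The largest is 17/4, so Row's best response is A.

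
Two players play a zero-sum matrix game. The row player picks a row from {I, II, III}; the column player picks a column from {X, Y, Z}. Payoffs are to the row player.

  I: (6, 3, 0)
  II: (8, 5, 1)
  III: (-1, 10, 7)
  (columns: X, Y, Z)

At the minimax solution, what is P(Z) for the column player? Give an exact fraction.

Row minima: I → 0, II → 1, III → -1; maximin = 1.
Column maxima: X → 8, Y → 10, Z → 7; minimax = 7.
1 ≠ 7, so there is no saddle point; optimal play is mixed.
I is strictly dominated by II, so the row player never plays it.
Y is strictly dominated by Z (it gives the row player strictly more in every row), so the column player never plays it.
On the remaining 2×2 (II, III vs X, Z):
Let the row player play II with probability p. Expected payoff against X: 8p + (-1)(1−p) = 9p − 1; against Z: 1p + 7(1−p) = −6p + 7.
Setting these equal: 9p − 1 = −6p + 7 ⇒ 15p = 8 ⇒ p = 8/15, and the value is (9)·(8/15) − 1 = 19/5.
For the column player: with q = P(X), equating II's and III's payoffs gives 7q + 1 = −8q + 7 ⇒ q = 2/5.

3/5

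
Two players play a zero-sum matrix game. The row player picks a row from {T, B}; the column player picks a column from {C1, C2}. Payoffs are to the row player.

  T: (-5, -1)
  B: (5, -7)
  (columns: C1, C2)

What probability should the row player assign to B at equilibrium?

Row minima: T → -5, B → -7; maximin = -5.
Column maxima: C1 → 5, C2 → -1; minimax = -1.
-5 ≠ -1, so there is no saddle point; optimal play is mixed.
Let the row player play T with probability p. Expected payoff against C1: (-5)p + 5(1−p) = −10p + 5; against C2: (-1)p + (-7)(1−p) = 6p − 7.
Setting these equal: −10p + 5 = 6p − 7 ⇒ −16p = -12 ⇒ p = 3/4, and the value is (-10)·(3/4) + 5 = -5/2.
For the column player: with q = P(C1), equating T's and B's payoffs gives −4q − 1 = 12q − 7 ⇒ q = 3/8.

1/4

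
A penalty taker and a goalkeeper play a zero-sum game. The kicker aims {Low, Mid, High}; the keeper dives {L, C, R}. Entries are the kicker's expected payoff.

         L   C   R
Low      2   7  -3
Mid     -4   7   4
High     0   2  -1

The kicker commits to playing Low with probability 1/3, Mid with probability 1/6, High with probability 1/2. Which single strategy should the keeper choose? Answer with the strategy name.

If the keeper plays L, the kicker's expected payoff is (1/3)·2 + (1/6)·(-4) + (1/2)·0 = 0.
If the keeper plays C, the kicker's expected payoff is (1/3)·7 + (1/6)·7 + (1/2)·2 = 9/2.
If the keeper plays R, the kicker's expected payoff is (1/3)·(-3) + (1/6)·4 + (1/2)·(-1) = -5/6.
The keeper minimizes the kicker's payoff; the smallest is -5/6, so the best response is R.

R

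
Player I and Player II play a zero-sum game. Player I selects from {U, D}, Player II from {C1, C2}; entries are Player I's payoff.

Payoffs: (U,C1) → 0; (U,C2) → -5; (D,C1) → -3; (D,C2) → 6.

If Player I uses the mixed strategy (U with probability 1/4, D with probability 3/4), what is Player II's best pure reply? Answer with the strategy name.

C1

If Player II plays C1, Player I's expected payoff is (1/4)·0 + (3/4)·(-3) = -9/4.
If Player II plays C2, Player I's expected payoff is (1/4)·(-5) + (3/4)·6 = 13/4.
Player II minimizes Player I's payoff; the smallest is -9/4, so the best response is C1.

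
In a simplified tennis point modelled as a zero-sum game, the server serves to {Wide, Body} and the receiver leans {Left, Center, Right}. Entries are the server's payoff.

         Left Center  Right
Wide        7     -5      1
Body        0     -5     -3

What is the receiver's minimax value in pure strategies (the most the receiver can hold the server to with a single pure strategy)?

-5

Column maxima: Left → 7, Center → -5, Right → 1.
The smallest of these is -5.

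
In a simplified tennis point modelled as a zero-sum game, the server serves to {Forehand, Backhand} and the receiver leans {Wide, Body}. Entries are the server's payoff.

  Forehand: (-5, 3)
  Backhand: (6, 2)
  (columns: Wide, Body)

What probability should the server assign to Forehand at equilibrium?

Row minima: Forehand → -5, Backhand → 2; maximin = 2.
Column maxima: Wide → 6, Body → 3; minimax = 3.
2 ≠ 3, so there is no saddle point; optimal play is mixed.
Let the server play Forehand with probability p. Expected payoff against Wide: (-5)p + 6(1−p) = −11p + 6; against Body: 3p + 2(1−p) = p + 2.
Setting these equal: −11p + 6 = p + 2 ⇒ −12p = -4 ⇒ p = 1/3, and the value is (-11)·(1/3) + 6 = 7/3.
For the receiver: with q = P(Wide), equating Forehand's and Backhand's payoffs gives −8q + 3 = 4q + 2 ⇒ q = 1/12.

1/3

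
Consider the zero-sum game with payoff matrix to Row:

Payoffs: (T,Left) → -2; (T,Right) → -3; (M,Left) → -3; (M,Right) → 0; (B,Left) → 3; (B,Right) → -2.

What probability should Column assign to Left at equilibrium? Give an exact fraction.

Row minima: T → -3, M → -3, B → -2; maximin = -2.
Column maxima: Left → 3, Right → 0; minimax = 0.
-2 ≠ 0, so there is no saddle point; optimal play is mixed.
T is strictly dominated by B, so Row never plays it.
On the remaining 2×2 (M, B vs Left, Right):
Let Row play M with probability p. Expected payoff against Left: (-3)p + 3(1−p) = −6p + 3; against Right: 0p + (-2)(1−p) = 2p − 2.
Setting these equal: −6p + 3 = 2p − 2 ⇒ −8p = -5 ⇒ p = 5/8, and the value is (-6)·(5/8) + 3 = -3/4.
For Column: with q = P(Left), equating M's and B's payoffs gives −3q = 5q − 2 ⇒ q = 1/4.

1/4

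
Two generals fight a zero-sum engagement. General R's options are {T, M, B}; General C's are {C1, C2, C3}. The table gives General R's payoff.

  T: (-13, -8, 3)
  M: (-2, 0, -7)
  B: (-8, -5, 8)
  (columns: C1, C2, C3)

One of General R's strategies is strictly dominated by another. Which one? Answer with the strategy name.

B gives a strictly higher payoff than T against every column: -8 > -13, -5 > -8, 8 > 3.
So T is strictly dominated and General R never plays it.

T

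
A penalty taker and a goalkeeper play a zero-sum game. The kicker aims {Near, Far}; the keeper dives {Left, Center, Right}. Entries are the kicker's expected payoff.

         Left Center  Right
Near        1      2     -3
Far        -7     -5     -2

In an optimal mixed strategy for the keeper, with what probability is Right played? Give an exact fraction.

Row minima: Near → -3, Far → -7; maximin = -3.
Column maxima: Left → 1, Center → 2, Right → -2; minimax = -2.
-3 ≠ -2, so there is no saddle point; optimal play is mixed.
Center is strictly dominated by Left (it gives the kicker strictly more in every row), so the keeper never plays it.
On the remaining 2×2 (Near, Far vs Left, Right):
Let the kicker play Near with probability p. Expected payoff against Left: 1p + (-7)(1−p) = 8p − 7; against Right: (-3)p + (-2)(1−p) = −p − 2.
Setting these equal: 8p − 7 = −p − 2 ⇒ 9p = 5 ⇒ p = 5/9, and the value is (8)·(5/9) − 7 = -23/9.
For the keeper: with q = P(Left), equating Near's and Far's payoffs gives 4q − 3 = −5q − 2 ⇒ q = 1/9.

8/9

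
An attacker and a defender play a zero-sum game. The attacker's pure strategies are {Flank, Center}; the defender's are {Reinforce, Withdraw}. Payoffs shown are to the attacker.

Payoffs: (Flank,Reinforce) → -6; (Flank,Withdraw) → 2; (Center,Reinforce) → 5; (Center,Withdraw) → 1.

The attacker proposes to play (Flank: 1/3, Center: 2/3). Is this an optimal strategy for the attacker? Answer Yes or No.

Against Reinforce this mix gives (1/3)·(-6) + (2/3)·5 = 4/3.
Against Withdraw this mix gives (1/3)·2 + (2/3)·1 = 4/3.
All of the defender's active replies (Reinforce, Withdraw) yield 4/3, and no column does worse for the attacker. The mix makes the defender indifferent and guarantees 4/3, so it is optimal.

Yes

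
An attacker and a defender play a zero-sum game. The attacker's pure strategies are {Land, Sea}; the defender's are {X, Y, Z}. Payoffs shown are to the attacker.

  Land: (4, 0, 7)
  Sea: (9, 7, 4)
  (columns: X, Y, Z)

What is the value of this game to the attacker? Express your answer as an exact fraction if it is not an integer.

49/10

Row minima: Land → 0, Sea → 4; maximin = 4.
Column maxima: X → 9, Y → 7, Z → 7; minimax = 7.
4 ≠ 7, so there is no saddle point; optimal play is mixed.
X is strictly dominated by Y (it gives the attacker strictly more in every row), so the defender never plays it.
On the remaining 2×2 (Land, Sea vs Y, Z):
Let the attacker play Land with probability p. Expected payoff against Y: 0p + 7(1−p) = −7p + 7; against Z: 7p + 4(1−p) = 3p + 4.
Setting these equal: −7p + 7 = 3p + 4 ⇒ −10p = -3 ⇒ p = 3/10, and the value is (-7)·(3/10) + 7 = 49/10.
For the defender: with q = P(Y), equating Land's and Sea's payoffs gives −7q + 7 = 3q + 4 ⇒ q = 3/10.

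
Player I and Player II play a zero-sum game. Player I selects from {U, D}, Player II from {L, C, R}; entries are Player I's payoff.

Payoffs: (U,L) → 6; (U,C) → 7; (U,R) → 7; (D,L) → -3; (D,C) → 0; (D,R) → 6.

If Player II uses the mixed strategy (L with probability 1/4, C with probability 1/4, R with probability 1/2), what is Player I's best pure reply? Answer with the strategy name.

U

Expected payoff of U: (1/4)·6 + (1/4)·7 + (1/2)·7 = 27/4.
Expected payoff of D: (1/4)·(-3) + (1/4)·0 + (1/2)·6 = 9/4.
The largest is 27/4, so Player I's best response is U.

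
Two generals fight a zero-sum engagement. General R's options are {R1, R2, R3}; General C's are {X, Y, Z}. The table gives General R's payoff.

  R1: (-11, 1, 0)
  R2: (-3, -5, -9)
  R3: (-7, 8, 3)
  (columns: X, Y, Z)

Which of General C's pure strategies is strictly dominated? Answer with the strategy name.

Y

Z holds General R's payoff strictly below Y in every row: 0 < 1, -9 < -5, 3 < 8.
So Y is strictly dominated for General C.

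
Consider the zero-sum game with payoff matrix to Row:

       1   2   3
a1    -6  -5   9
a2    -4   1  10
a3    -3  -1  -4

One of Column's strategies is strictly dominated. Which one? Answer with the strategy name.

2

1 holds Row's payoff strictly below 2 in every row: -6 < -5, -4 < 1, -3 < -1.
So 2 is strictly dominated for Column.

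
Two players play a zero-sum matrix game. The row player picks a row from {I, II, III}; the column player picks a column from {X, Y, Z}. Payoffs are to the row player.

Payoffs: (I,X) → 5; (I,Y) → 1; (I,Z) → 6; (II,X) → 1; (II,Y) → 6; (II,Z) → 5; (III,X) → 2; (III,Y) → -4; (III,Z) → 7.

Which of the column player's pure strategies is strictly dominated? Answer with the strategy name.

Z

X holds the row player's payoff strictly below Z in every row: 5 < 6, 1 < 5, 2 < 7.
So Z is strictly dominated for the column player.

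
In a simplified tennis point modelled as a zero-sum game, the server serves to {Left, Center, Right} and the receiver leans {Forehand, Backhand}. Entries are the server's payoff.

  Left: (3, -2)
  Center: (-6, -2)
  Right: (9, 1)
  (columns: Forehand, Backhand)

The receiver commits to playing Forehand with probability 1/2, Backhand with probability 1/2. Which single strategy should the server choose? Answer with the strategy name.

Expected payoff of Left: (1/2)·3 + (1/2)·(-2) = 1/2.
Expected payoff of Center: (1/2)·(-6) + (1/2)·(-2) = -4.
Expected payoff of Right: (1/2)·9 + (1/2)·1 = 5.
The largest is 5, so the server's best response is Right.

Right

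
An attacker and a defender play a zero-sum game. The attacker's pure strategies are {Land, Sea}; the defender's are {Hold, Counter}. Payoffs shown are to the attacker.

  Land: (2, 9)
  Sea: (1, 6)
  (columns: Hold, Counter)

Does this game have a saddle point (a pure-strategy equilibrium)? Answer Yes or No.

Row minima: Land → 2, Sea → 1; maximin = 2.
Column maxima: Hold → 2, Counter → 9; minimax = 2.
maximin = minimax = 2, so a saddle point exists.

Yes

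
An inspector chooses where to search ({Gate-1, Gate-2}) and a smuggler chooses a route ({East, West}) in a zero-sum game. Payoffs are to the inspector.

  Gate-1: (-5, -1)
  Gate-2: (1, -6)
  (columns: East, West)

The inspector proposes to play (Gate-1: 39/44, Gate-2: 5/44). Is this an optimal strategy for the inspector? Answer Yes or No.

No

Against East this mix gives (39/44)·(-5) + (5/44)·1 = -95/22.
Against West this mix gives (39/44)·(-1) + (5/44)·(-6) = -69/44.
The smuggler will play East, holding the inspector to -95/22. Shifting weight toward the row that does better against East would raise this floor (the equalizing mix achieves -31/11 against both East and West), so the proposed strategy is not optimal.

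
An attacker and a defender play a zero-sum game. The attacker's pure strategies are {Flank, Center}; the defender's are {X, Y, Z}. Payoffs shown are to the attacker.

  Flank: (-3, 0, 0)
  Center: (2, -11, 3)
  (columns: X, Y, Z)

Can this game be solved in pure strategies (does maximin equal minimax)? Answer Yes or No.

No

Row minima: Flank → -3, Center → -11; maximin = -3.
Column maxima: X → 2, Y → 0, Z → 3; minimax = 0.
-3 ≠ 0, so no pure-strategy equilibrium exists.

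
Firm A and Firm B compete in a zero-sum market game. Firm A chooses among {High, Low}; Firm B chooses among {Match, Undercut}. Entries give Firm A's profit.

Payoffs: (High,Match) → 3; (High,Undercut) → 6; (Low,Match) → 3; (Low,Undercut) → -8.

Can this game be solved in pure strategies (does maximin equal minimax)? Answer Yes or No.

Row minima: High → 3, Low → -8; maximin = 3.
Column maxima: Match → 3, Undercut → 6; minimax = 3.
maximin = minimax = 3, so a saddle point exists.

Yes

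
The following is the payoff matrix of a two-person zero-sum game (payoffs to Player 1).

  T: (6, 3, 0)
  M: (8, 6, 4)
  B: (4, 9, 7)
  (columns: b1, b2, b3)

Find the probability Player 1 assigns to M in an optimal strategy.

3/7

Row minima: T → 0, M → 4, B → 4; maximin = 4.
Column maxima: b1 → 8, b2 → 9, b3 → 7; minimax = 7.
4 ≠ 7, so there is no saddle point; optimal play is mixed.
T is strictly dominated by M, so Player 1 never plays it.
b2 is strictly dominated by b3 (it gives Player 1 strictly more in every row), so Player 2 never plays it.
On the remaining 2×2 (M, B vs b1, b3):
Let Player 1 play M with probability p. Expected payoff against b1: 8p + 4(1−p) = 4p + 4; against b3: 4p + 7(1−p) = −3p + 7.
Setting these equal: 4p + 4 = −3p + 7 ⇒ 7p = 3 ⇒ p = 3/7, and the value is (4)·(3/7) + 4 = 40/7.
For Player 2: with q = P(b1), equating M's and B's payoffs gives 4q + 4 = −3q + 7 ⇒ q = 3/7.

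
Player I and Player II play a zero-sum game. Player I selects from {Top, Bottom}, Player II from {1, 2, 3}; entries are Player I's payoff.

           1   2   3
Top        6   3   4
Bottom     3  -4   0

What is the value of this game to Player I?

Row minima: Top → 3, Bottom → -4; maximin = 3.
Column maxima: 1 → 6, 2 → 3, 3 → 4; minimax = 3.
Since maximin = minimax = 3, there is a saddle point and the value is 3.

3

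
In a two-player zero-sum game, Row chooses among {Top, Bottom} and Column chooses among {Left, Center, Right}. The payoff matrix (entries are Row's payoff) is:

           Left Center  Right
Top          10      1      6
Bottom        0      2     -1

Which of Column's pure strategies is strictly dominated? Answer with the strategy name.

Left

Right holds Row's payoff strictly below Left in every row: 6 < 10, -1 < 0.
So Left is strictly dominated for Column.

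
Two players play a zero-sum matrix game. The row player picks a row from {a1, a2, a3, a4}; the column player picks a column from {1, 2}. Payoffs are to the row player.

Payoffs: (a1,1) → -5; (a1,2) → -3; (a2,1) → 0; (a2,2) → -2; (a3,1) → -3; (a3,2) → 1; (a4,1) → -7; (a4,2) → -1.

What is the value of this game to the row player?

Row minima: a1 → -5, a2 → -2, a3 → -3, a4 → -7; maximin = -2.
Column maxima: 1 → 0, 2 → 1; minimax = 0.
-2 ≠ 0, so there is no saddle point; optimal play is mixed.
a1 is strictly dominated by a2, so the row player never plays it.
a4 is strictly dominated by a3, so the row player never plays it.
On the remaining 2×2 (a2, a3 vs 1, 2):
Let the row player play a2 with probability p. Expected payoff against 1: 0p + (-3)(1−p) = 3p − 3; against 2: (-2)p + 1(1−p) = −3p + 1.
Setting these equal: 3p − 3 = −3p + 1 ⇒ 6p = 4 ⇒ p = 2/3, and the value is (3)·(2/3) − 3 = -1.
For the column player: with q = P(1), equating a2's and a3's payoffs gives 2q − 2 = −4q + 1 ⇒ q = 1/2.

-1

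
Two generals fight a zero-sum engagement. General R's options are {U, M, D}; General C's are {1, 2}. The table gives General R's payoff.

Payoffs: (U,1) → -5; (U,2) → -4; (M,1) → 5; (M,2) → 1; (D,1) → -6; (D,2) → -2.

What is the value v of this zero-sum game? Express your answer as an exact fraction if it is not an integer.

1

Row minima: U → -5, M → 1, D → -6; maximin = 1.
Column maxima: 1 → 5, 2 → 1; minimax = 1.
Since maximin = minimax = 1, there is a saddle point and the value is 1.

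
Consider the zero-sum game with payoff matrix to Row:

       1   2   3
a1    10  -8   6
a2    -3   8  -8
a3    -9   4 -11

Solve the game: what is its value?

Row minima: a1 → -8, a2 → -8, a3 → -11; maximin = -8.
Column maxima: 1 → 10, 2 → 8, 3 → 6; minimax = 6.
-8 ≠ 6, so there is no saddle point; optimal play is mixed.
a3 is strictly dominated by a2, so Row never plays it.
1 is strictly dominated by 3 (it gives Row strictly more in every row), so Column never plays it.
On the remaining 2×2 (a1, a2 vs 2, 3):
Let Row play a1 with probability p. Expected payoff against 2: (-8)p + 8(1−p) = −16p + 8; against 3: 6p + (-8)(1−p) = 14p − 8.
Setting these equal: −16p + 8 = 14p − 8 ⇒ −30p = -16 ⇒ p = 8/15, and the value is (-16)·(8/15) + 8 = -8/15.
For Column: with q = P(2), equating a1's and a2's payoffs gives −14q + 6 = 16q − 8 ⇒ q = 7/15.

-8/15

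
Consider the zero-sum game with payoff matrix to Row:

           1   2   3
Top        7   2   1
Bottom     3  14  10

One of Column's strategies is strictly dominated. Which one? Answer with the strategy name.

2

3 holds Row's payoff strictly below 2 in every row: 1 < 2, 10 < 14.
So 2 is strictly dominated for Column.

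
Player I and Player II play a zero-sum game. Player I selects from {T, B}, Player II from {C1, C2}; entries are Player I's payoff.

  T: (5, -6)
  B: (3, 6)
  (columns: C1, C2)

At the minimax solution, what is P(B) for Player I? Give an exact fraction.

11/14

Row minima: T → -6, B → 3; maximin = 3.
Column maxima: C1 → 5, C2 → 6; minimax = 5.
3 ≠ 5, so there is no saddle point; optimal play is mixed.
Let Player I play T with probability p. Expected payoff against C1: 5p + 3(1−p) = 2p + 3; against C2: (-6)p + 6(1−p) = −12p + 6.
Setting these equal: 2p + 3 = −12p + 6 ⇒ 14p = 3 ⇒ p = 3/14, and the value is (2)·(3/14) + 3 = 24/7.
For Player II: with q = P(C1), equating T's and B's payoffs gives 11q − 6 = −3q + 6 ⇒ q = 6/7.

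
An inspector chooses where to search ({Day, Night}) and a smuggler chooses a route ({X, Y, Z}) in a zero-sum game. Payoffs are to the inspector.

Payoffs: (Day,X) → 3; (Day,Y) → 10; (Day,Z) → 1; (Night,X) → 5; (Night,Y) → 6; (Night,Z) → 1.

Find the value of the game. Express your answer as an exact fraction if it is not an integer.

1

Row minima: Day → 1, Night → 1; maximin = 1.
Column maxima: X → 5, Y → 10, Z → 1; minimax = 1.
Since maximin = minimax = 1, there is a saddle point and the value is 1.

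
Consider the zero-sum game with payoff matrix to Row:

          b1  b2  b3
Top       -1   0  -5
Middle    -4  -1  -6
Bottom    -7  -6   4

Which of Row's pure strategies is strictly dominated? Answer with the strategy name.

Middle

Top gives a strictly higher payoff than Middle against every column: -1 > -4, 0 > -1, -5 > -6.
So Middle is strictly dominated and Row never plays it.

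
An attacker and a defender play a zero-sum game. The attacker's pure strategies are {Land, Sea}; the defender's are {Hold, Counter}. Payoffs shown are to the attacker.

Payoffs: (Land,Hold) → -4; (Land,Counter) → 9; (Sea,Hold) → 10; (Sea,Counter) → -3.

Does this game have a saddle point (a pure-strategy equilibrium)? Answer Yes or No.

Row minima: Land → -4, Sea → -3; maximin = -3.
Column maxima: Hold → 10, Counter → 9; minimax = 9.
-3 ≠ 9, so no pure-strategy equilibrium exists.

No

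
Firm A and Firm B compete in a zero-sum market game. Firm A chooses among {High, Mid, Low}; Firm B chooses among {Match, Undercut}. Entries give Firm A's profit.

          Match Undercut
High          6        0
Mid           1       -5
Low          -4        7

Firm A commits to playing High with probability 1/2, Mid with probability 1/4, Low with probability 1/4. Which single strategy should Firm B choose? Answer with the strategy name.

Undercut

If Firm B plays Match, Firm A's expected payoff is (1/2)·6 + (1/4)·1 + (1/4)·(-4) = 9/4.
If Firm B plays Undercut, Firm A's expected payoff is (1/2)·0 + (1/4)·(-5) + (1/4)·7 = 1/2.
Firm B minimizes Firm A's payoff; the smallest is 1/2, so the best response is Undercut.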